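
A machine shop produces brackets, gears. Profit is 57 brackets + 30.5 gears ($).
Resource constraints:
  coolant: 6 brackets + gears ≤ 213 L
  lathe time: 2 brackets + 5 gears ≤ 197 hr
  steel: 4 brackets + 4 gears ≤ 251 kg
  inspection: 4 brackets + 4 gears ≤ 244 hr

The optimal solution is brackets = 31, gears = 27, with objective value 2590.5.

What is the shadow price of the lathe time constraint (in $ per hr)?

Binding: coolant and lathe time. Non-binding: steel (19 unused), inspection (12 unused).
By complementary slackness, y = 0 for the non-binding constraints.
Dual feasibility on the basic columns requires 6·y_coolant + 2·y_lathe time = 57, 1·y_coolant + 5·y_lathe time = 30.5.
Solving: y_coolant = 8, y_lathe time = 4.5.
Shadow price of lathe time = 4.5.

4.5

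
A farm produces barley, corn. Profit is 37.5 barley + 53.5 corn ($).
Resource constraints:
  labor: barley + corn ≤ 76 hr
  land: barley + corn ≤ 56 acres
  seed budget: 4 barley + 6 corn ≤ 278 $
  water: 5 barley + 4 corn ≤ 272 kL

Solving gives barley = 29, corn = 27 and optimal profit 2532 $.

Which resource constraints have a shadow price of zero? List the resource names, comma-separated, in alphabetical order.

labor: 56/76 (slack 20)
land: 56/56 (binding)
seed budget: 278/278 (binding)
water: 253/272 (slack 19)
By complementary slackness, a constraint with positive slack has shadow price 0 → labor, water.

labor, water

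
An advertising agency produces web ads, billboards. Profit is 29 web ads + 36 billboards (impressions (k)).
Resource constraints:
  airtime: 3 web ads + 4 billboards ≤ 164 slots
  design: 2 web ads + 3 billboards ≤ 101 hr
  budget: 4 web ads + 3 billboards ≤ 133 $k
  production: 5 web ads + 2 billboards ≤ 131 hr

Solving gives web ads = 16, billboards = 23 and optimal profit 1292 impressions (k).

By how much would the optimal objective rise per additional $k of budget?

2.5

Check each constraint at x*: airtime 140/164 (slack 24); design 101/101 (tight); budget 133/133 (tight); production 126/131 (slack 5).
Since airtime, production are not tight, their duals are 0.
From A_Bᵀ y = c: 2·y_design + 4·y_budget = 29; 3·y_design + 3·y_budget = 36.
This yields shadow prices y_design = 9.5, y_budget = 2.5.
Shadow price of budget = 2.5.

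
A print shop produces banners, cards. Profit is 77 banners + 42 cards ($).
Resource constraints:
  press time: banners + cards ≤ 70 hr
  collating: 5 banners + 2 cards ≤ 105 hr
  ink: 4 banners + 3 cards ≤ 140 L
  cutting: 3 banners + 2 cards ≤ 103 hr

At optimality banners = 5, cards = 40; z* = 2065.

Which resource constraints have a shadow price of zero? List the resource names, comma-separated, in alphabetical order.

press time: 45/70 (slack 25)
collating: 105/105 (binding)
ink: 140/140 (binding)
cutting: 95/103 (slack 8)
By complementary slackness, a constraint with positive slack has shadow price 0 → cutting, press time.

cutting, press time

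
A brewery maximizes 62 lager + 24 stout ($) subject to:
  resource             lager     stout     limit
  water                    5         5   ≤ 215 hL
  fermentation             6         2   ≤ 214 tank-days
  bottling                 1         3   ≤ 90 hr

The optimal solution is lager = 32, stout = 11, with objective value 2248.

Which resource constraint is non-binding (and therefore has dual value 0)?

water: 215/215 (binding)
fermentation: 214/214 (binding)
bottling: 65/90 (slack 25)
By complementary slackness, a constraint with positive slack has shadow price 0 → bottling.

bottling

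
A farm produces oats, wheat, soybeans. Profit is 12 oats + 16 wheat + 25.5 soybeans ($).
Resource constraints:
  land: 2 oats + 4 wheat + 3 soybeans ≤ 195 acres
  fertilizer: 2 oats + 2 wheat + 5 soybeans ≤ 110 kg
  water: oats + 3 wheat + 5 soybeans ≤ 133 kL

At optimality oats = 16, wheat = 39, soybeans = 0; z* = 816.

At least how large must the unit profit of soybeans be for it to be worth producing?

At the optimum: land uses 188 of 195 (slack = 7); fertilizer uses 110 of 110 (binding); water uses 133 of 133 (binding).
Slack constraints have shadow price 0 (complementary slackness).
The binding rows give the dual system: 2·y_fertilizer + 1·y_water = 12 and 2·y_fertilizer + 3·y_water = 16.
→ y_fertilizer = 5 and y_water = 2.
soybeans enters the basis when its profit ≥ yᵀa₃ = 5·5 + 2·5 = 35.

35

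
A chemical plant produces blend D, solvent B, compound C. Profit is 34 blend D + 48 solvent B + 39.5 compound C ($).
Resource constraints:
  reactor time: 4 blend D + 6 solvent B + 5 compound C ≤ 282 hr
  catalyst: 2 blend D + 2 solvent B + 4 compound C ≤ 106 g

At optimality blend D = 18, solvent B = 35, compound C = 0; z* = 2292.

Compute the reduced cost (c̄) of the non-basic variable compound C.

-7.5

Both reactor time and catalyst are binding at x*.
From A_Bᵀ y = c: 4·y_reactor time + 2·y_catalyst = 34; 6·y_reactor time + 2·y_catalyst = 48.
This yields shadow prices y_reactor time = 7, y_catalyst = 3.
Reduced cost of compound C: c₃ − yᵀa₃ = 39.5 − (7·5 + 3·4) = 39.5 − 47 = -7.5.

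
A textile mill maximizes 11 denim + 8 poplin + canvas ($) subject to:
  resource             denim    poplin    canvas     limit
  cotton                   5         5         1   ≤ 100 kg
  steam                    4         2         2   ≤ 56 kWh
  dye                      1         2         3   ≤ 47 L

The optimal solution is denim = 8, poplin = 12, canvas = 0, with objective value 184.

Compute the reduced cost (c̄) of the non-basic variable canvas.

-3

At the optimum: cotton uses 100 of 100 (binding); steam uses 56 of 56 (binding); dye uses 32 of 47 (slack = 15).
Slack constraints have shadow price 0 (complementary slackness).
Dual feasibility on the basic columns requires 5·y_cotton + 4·y_steam = 11, 5·y_cotton + 2·y_steam = 8.
This yields shadow prices y_cotton = 1, y_steam = 1.5.
Reduced cost of canvas: c₃ − yᵀa₃ = 1 − (1·1 + 1.5·2) = 1 − 4 = -3.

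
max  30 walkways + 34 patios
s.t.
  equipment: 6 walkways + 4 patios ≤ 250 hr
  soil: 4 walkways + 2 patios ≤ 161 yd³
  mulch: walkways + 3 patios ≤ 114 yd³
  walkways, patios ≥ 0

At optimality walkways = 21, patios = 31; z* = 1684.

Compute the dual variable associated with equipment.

Check each constraint at x*: equipment 250/250 (tight); soil 146/161 (slack 15); mulch 114/114 (tight).
Slack constraints have shadow price 0 (complementary slackness).
The binding rows give the dual system: 6·y_equipment + 1·y_mulch = 30 and 4·y_equipment + 3·y_mulch = 34.
This yields shadow prices y_equipment = 4, y_mulch = 6.
Shadow price of equipment = 4.

4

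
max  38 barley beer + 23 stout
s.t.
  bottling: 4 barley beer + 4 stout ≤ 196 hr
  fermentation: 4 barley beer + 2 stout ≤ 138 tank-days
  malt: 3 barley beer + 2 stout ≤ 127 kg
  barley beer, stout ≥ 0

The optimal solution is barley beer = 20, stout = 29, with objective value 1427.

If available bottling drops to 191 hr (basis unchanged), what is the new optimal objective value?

1417

Check each constraint at x*: bottling 196/196 (tight); fermentation 138/138 (tight); malt 118/127 (slack 9).
Since malt is not tight, its dual is 0.
Dual feasibility on the basic columns requires 4·y_bottling + 4·y_fermentation = 38, 4·y_bottling + 2·y_fermentation = 23.
→ y_bottling = 2 and y_fermentation = 7.5.
Δz = y_bottling·Δb = 2 × (-5) = -10, so new z* = 1427 − 10 = 1417.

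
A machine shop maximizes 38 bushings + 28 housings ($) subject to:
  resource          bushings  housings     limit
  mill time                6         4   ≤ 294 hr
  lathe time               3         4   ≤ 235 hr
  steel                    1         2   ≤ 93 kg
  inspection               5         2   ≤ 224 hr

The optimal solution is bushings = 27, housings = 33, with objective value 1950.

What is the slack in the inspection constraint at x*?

23

inspection used = 5·27 + 2·33 = 201; slack = 224 − 201 = 23.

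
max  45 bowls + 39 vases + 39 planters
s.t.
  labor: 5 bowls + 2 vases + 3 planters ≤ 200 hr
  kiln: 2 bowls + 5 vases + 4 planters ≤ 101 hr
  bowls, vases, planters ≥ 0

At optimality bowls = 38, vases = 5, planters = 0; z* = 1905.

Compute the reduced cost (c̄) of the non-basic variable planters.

Check each constraint at x*: labor 200/200 (tight); kiln 101/101 (tight).
From A_Bᵀ y = c: 5·y_labor + 2·y_kiln = 45; 2·y_labor + 5·y_kiln = 39.
This yields shadow prices y_labor = 7, y_kiln = 5.
Reduced cost of planters: c₃ − yᵀa₃ = 39 − (7·3 + 5·4) = 39 − 41 = -2.

-2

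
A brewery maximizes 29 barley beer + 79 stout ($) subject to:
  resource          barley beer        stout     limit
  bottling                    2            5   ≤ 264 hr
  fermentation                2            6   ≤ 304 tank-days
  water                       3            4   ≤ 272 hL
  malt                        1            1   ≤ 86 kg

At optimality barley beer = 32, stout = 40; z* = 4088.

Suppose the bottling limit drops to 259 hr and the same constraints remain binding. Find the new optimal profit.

At the optimum: bottling uses 264 of 264 (binding); fermentation uses 304 of 304 (binding); water uses 256 of 272 (slack = 16); malt uses 72 of 86 (slack = 14).
Slack constraints have shadow price 0 (complementary slackness).
From A_Bᵀ y = c: 2·y_bottling + 2·y_fermentation = 29; 5·y_bottling + 6·y_fermentation = 79.
Solving: y_bottling = 8, y_fermentation = 6.5.
Δz = y_bottling·Δb = 8 × (-5) = -40, so new z* = 4088 − 40 = 4048.

4048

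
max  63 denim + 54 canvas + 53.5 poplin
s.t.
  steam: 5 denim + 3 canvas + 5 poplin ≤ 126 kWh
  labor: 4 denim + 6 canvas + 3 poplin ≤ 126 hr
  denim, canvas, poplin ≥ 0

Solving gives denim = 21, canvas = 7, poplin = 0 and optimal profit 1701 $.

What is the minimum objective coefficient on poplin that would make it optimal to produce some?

At the optimum: steam uses 126 of 126 (binding); labor uses 126 of 126 (binding).
Dual feasibility on the basic columns requires 5·y_steam + 4·y_labor = 63, 3·y_steam + 6·y_labor = 54.
→ y_steam = 9 and y_labor = 4.5.
poplin enters the basis when its profit ≥ yᵀa₃ = 9·5 + 4.5·3 = 58.5.

58.5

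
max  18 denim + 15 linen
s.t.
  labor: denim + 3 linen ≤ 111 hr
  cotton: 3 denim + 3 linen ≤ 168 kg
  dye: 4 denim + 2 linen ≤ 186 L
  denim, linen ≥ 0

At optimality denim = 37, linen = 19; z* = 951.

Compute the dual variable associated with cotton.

4

Check each constraint at x*: labor 94/111 (slack 17); cotton 168/168 (tight); dye 186/186 (tight).
By complementary slackness, y = 0 for the non-binding constraint.
From A_Bᵀ y = c: 3·y_cotton + 4·y_dye = 18; 3·y_cotton + 2·y_dye = 15.
Solving: y_cotton = 4, y_dye = 1.5.
Shadow price of cotton = 4.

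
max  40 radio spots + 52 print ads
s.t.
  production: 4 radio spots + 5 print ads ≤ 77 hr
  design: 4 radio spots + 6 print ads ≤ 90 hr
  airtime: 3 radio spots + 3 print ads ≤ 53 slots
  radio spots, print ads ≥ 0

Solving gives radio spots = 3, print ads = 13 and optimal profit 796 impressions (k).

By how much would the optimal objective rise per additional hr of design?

At the optimum: production uses 77 of 77 (binding); design uses 90 of 90 (binding); airtime uses 48 of 53 (slack = 5).
By complementary slackness, y = 0 for the non-binding constraint.
The binding rows give the dual system: 4·y_production + 4·y_design = 40 and 5·y_production + 6·y_design = 52.
→ y_production = 8 and y_design = 2.
Shadow price of design = 2.

2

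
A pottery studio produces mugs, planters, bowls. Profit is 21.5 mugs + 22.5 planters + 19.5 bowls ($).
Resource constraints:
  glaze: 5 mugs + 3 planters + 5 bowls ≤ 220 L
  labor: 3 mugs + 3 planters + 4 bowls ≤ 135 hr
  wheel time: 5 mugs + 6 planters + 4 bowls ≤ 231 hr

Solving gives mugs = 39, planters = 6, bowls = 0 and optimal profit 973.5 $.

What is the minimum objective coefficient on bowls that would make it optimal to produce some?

26

Check each constraint at x*: glaze 213/220 (slack 7); labor 135/135 (tight); wheel time 231/231 (tight).
Since glaze is not tight, its dual is 0.
Dual feasibility on the basic columns requires 3·y_labor + 5·y_wheel time = 21.5, 3·y_labor + 6·y_wheel time = 22.5.
This yields shadow prices y_labor = 5.5, y_wheel time = 1.
bowls enters the basis when its profit ≥ yᵀa₃ = 5.5·4 + 1·4 = 26.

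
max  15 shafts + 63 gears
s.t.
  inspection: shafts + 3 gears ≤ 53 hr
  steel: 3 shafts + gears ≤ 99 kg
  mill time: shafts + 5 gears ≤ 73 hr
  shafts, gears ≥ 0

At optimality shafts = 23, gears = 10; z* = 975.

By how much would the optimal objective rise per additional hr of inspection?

6

Check each constraint at x*: inspection 53/53 (tight); steel 79/99 (slack 20); mill time 73/73 (tight).
Slack constraints have shadow price 0 (complementary slackness).
From A_Bᵀ y = c: 1·y_inspection + 1·y_mill time = 15; 3·y_inspection + 5·y_mill time = 63.
This yields shadow prices y_inspection = 6, y_mill time = 9.
Shadow price of inspection = 6.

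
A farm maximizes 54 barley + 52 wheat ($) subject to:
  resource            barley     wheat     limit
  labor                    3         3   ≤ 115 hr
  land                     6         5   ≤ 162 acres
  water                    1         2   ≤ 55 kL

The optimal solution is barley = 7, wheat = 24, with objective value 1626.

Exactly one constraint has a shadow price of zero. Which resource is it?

labor: 93/115 (slack 22)
land: 162/162 (binding)
water: 55/55 (binding)
By complementary slackness, a constraint with positive slack has shadow price 0 → labor.

labor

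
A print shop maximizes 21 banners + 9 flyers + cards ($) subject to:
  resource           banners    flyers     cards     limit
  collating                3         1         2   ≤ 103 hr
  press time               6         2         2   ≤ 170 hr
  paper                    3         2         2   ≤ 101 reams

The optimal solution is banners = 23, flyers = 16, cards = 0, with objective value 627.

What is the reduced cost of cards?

Check each constraint at x*: collating 85/103 (slack 18); press time 170/170 (tight); paper 101/101 (tight).
Since collating is not tight, its dual is 0.
From A_Bᵀ y = c: 6·y_press time + 3·y_paper = 21; 2·y_press time + 2·y_paper = 9.
Solving: y_press time = 2.5, y_paper = 2.
Reduced cost of cards: c₃ − yᵀa₃ = 1 − (2.5·2 + 2·2) = 1 − 9 = -8.

-8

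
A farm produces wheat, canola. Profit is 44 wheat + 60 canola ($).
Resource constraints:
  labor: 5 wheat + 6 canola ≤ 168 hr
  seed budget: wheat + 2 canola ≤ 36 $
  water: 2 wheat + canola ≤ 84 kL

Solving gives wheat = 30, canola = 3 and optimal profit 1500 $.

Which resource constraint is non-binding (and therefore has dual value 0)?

water

labor: 168/168 (binding)
seed budget: 36/36 (binding)
water: 63/84 (slack 21)
By complementary slackness, a constraint with positive slack has shadow price 0 → water.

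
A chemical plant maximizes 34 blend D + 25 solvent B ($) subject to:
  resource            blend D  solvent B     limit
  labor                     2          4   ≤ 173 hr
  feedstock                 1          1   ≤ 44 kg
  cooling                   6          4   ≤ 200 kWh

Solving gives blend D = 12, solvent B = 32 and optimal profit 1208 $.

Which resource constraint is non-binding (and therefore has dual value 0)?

labor

labor: 152/173 (slack 21)
feedstock: 44/44 (binding)
cooling: 200/200 (binding)
By complementary slackness, a constraint with positive slack has shadow price 0 → labor.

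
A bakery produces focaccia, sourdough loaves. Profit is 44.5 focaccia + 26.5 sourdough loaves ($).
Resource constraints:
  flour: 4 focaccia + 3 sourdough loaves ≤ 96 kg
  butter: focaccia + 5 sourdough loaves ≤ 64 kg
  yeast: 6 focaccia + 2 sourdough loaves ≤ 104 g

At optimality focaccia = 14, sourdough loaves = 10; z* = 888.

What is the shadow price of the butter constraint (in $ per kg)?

2.5

At the optimum: flour uses 86 of 96 (slack = 10); butter uses 64 of 64 (binding); yeast uses 104 of 104 (binding).
Since flour is not tight, its dual is 0.
From A_Bᵀ y = c: 1·y_butter + 6·y_yeast = 44.5; 5·y_butter + 2·y_yeast = 26.5.
→ y_butter = 2.5 and y_yeast = 7.
Shadow price of butter = 2.5.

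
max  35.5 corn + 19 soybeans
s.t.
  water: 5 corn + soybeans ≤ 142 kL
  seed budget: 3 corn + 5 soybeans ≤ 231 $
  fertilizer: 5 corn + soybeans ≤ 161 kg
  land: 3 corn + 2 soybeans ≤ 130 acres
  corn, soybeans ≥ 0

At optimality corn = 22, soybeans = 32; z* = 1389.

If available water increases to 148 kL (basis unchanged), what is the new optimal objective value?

1401

Check each constraint at x*: water 142/142 (tight); seed budget 226/231 (slack 5); fertilizer 142/161 (slack 19); land 130/130 (tight).
By complementary slackness, y = 0 for the non-binding constraints.
The binding rows give the dual system: 5·y_water + 3·y_land = 35.5 and 1·y_water + 2·y_land = 19.
→ y_water = 2 and y_land = 8.5.
Δz = y_water·Δb = 2 × (6) = 12, so new z* = 1389 + 12 = 1401.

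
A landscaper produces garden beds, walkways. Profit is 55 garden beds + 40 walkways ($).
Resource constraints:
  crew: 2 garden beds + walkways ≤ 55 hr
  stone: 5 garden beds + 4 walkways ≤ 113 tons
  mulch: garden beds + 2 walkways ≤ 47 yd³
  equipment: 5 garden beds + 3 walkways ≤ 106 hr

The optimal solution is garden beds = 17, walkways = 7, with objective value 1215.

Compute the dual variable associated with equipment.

4

Check each constraint at x*: crew 41/55 (slack 14); stone 113/113 (tight); mulch 31/47 (slack 16); equipment 106/106 (tight).
Slack constraints have shadow price 0 (complementary slackness).
Dual feasibility on the basic columns requires 5·y_stone + 5·y_equipment = 55, 4·y_stone + 3·y_equipment = 40.
This yields shadow prices y_stone = 7, y_equipment = 4.
Shadow price of equipment = 4.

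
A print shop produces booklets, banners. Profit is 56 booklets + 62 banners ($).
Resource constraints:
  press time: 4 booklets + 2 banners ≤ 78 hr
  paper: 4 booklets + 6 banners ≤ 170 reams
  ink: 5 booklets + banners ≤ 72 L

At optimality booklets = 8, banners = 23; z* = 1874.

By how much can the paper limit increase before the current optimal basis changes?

Binding constraints: press time, paper. The basis is B = [[4,2],[4,6]] with det 16.
Per unit increase in paper, x* moves by d = (-0.125, 0.25).
The basis stays optimal until booklets reaches 0; allowable increase = 64 reams.

64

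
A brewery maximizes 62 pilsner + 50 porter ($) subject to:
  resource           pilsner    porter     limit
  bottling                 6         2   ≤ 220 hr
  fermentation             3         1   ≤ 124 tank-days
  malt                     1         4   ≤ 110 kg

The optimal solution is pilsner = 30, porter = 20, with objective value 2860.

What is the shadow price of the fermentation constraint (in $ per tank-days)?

Check each constraint at x*: bottling 220/220 (tight); fermentation 110/124 (slack 14); malt 110/110 (tight).
Slack constraints have shadow price 0 (complementary slackness).
Dual feasibility on the basic columns requires 6·y_bottling + 1·y_malt = 62, 2·y_bottling + 4·y_malt = 50.
This yields shadow prices y_bottling = 9, y_malt = 8.
Shadow price of fermentation = 0.

0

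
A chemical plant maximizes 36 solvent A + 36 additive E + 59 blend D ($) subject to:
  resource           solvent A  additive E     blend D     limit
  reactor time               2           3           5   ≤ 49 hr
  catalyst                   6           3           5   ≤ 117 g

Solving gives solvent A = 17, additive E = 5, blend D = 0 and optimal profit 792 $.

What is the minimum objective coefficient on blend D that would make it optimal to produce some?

At the optimum: reactor time uses 49 of 49 (binding); catalyst uses 117 of 117 (binding).
The binding rows give the dual system: 2·y_reactor time + 6·y_catalyst = 36 and 3·y_reactor time + 3·y_catalyst = 36.
This yields shadow prices y_reactor time = 9, y_catalyst = 3.
blend D enters the basis when its profit ≥ yᵀa₃ = 9·5 + 3·5 = 60.

60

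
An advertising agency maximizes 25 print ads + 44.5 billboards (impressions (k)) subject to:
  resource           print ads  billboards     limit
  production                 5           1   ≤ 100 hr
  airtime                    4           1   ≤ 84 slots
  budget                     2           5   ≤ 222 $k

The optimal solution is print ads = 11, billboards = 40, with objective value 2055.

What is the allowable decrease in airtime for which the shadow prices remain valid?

39.6

Binding constraints: airtime, budget. The basis is B = [[4,1],[2,5]] with det 18.
Per unit decrease in airtime, x* moves by d = (-0.2778, 0.1111).
The basis stays optimal until print ads reaches 0; allowable decrease = 39.6 slots.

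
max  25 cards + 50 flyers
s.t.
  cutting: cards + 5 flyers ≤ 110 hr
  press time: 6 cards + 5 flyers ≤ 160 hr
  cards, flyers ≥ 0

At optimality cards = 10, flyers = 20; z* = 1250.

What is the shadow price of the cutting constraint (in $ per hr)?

7

Check each constraint at x*: cutting 110/110 (tight); press time 160/160 (tight).
Dual feasibility on the basic columns requires 1·y_cutting + 6·y_press time = 25, 5·y_cutting + 5·y_press time = 50.
→ y_cutting = 7 and y_press time = 3.
Shadow price of cutting = 7.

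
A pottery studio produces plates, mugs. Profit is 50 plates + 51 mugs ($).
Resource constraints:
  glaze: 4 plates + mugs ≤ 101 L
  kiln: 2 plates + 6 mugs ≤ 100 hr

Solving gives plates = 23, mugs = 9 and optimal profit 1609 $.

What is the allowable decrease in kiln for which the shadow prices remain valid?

Binding constraints: glaze, kiln. The basis is B = [[4,1],[2,6]] with det 22.
Per unit decrease in kiln, x* moves by d = (0.0455, -0.1818).
The basis stays optimal until mugs reaches 0; allowable decrease = 49.5 hr.

49.5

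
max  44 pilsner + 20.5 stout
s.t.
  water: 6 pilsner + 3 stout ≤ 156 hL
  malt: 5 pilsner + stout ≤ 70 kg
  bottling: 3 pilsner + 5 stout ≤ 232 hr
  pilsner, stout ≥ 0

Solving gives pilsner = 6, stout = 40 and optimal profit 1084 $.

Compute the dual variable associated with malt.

1

At the optimum: water uses 156 of 156 (binding); malt uses 70 of 70 (binding); bottling uses 218 of 232 (slack = 14).
Since bottling is not tight, its dual is 0.
From A_Bᵀ y = c: 6·y_water + 5·y_malt = 44; 3·y_water + 1·y_malt = 20.5.
→ y_water = 6.5 and y_malt = 1.
Shadow price of malt = 1.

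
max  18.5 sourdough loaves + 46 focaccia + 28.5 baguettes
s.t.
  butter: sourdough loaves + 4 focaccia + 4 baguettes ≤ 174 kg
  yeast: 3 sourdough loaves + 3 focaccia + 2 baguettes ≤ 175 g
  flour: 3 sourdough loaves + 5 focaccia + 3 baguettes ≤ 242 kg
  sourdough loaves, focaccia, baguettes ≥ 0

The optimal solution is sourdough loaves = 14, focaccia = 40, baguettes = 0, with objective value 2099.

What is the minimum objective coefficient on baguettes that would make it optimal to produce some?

Check each constraint at x*: butter 174/174 (tight); yeast 162/175 (slack 13); flour 242/242 (tight).
Since yeast is not tight, its dual is 0.
The binding rows give the dual system: 1·y_butter + 3·y_flour = 18.5 and 4·y_butter + 5·y_flour = 46.
This yields shadow prices y_butter = 6.5, y_flour = 4.
baguettes enters the basis when its profit ≥ yᵀa₃ = 6.5·4 + 4·3 = 38.

38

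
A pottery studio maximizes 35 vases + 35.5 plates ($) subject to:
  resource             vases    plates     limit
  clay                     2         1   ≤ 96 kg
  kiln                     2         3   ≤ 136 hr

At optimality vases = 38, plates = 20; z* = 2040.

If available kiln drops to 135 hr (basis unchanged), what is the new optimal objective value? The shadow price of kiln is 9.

2031

Δb = -1, so new z* = 2040 + (9)·(-1) = 2040 − 9 = 2031.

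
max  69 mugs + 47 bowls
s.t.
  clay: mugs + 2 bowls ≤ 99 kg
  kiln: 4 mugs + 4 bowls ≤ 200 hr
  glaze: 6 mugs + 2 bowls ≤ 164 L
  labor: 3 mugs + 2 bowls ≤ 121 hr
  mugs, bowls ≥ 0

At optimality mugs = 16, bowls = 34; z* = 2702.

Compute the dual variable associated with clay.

0

At the optimum: clay uses 84 of 99 (slack = 15); kiln uses 200 of 200 (binding); glaze uses 164 of 164 (binding); labor uses 116 of 121 (slack = 5).
By complementary slackness, y = 0 for the non-binding constraints.
Dual feasibility on the basic columns requires 4·y_kiln + 6·y_glaze = 69, 4·y_kiln + 2·y_glaze = 47.
This yields shadow prices y_kiln = 9, y_glaze = 5.5.
Shadow price of clay = 0.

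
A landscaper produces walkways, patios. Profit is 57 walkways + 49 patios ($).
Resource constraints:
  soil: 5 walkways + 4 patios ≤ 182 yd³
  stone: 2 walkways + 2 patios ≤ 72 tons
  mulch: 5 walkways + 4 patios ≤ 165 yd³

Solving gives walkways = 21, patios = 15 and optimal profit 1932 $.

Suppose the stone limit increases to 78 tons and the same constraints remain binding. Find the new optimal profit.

At the optimum: soil uses 165 of 182 (slack = 17); stone uses 72 of 72 (binding); mulch uses 165 of 165 (binding).
Since soil is not tight, its dual is 0.
From A_Bᵀ y = c: 2·y_stone + 5·y_mulch = 57; 2·y_stone + 4·y_mulch = 49.
Solving: y_stone = 8.5, y_mulch = 8.
Δz = y_stone·Δb = 8.5 × (6) = 51, so new z* = 1932 + 51 = 1983.

1983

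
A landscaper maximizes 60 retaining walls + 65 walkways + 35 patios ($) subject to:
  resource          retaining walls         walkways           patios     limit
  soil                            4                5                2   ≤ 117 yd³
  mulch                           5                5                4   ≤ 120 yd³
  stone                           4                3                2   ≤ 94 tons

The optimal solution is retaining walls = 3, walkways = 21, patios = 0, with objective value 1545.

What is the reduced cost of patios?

-7

At the optimum: soil uses 117 of 117 (binding); mulch uses 120 of 120 (binding); stone uses 75 of 94 (slack = 19).
Since stone is not tight, its dual is 0.
Dual feasibility on the basic columns requires 4·y_soil + 5·y_mulch = 60, 5·y_soil + 5·y_mulch = 65.
This yields shadow prices y_soil = 5, y_mulch = 8.
Reduced cost of patios: c₃ − yᵀa₃ = 35 − (5·2 + 8·4) = 35 − 42 = -7.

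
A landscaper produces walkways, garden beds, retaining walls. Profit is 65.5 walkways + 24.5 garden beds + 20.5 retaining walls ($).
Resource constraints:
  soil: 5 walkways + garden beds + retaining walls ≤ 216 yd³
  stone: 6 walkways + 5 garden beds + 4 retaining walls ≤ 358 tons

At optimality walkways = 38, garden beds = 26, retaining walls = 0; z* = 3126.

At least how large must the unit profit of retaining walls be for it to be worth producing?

Check each constraint at x*: soil 216/216 (tight); stone 358/358 (tight).
Dual feasibility on the basic columns requires 5·y_soil + 6·y_stone = 65.5, 1·y_soil + 5·y_stone = 24.5.
Solving: y_soil = 9.5, y_stone = 3.
retaining walls enters the basis when its profit ≥ yᵀa₃ = 9.5·1 + 3·4 = 21.5.

21.5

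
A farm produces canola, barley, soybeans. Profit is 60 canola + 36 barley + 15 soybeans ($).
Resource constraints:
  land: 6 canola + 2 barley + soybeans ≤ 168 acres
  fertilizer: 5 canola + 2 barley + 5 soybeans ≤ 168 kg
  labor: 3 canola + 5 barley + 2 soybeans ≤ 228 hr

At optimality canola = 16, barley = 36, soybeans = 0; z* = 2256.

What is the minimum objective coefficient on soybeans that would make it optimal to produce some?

Binding: land and labor. Non-binding: fertilizer (16 unused).
Slack constraints have shadow price 0 (complementary slackness).
The binding rows give the dual system: 6·y_land + 3·y_labor = 60 and 2·y_land + 5·y_labor = 36.
This yields shadow prices y_land = 8, y_labor = 4.
soybeans enters the basis when its profit ≥ yᵀa₃ = 8·1 + 4·2 = 16.

16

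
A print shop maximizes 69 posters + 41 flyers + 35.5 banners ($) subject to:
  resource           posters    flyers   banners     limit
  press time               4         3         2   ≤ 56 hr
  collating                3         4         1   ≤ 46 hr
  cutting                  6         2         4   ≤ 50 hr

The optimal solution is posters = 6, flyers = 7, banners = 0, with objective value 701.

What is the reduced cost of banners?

-4.5

Binding: collating and cutting. Non-binding: press time (11 unused).
By complementary slackness, y = 0 for the non-binding constraint.
From A_Bᵀ y = c: 3·y_collating + 6·y_cutting = 69; 4·y_collating + 2·y_cutting = 41.
→ y_collating = 6 and y_cutting = 8.5.
Reduced cost of banners: c₃ − yᵀa₃ = 35.5 − (6·1 + 8.5·4) = 35.5 − 40 = -4.5.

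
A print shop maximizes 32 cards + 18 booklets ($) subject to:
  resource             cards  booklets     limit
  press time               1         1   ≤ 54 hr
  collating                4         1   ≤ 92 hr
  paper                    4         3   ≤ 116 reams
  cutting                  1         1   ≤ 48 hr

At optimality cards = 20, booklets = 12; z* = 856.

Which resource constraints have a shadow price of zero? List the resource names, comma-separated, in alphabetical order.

press time: 32/54 (slack 22)
collating: 92/92 (binding)
paper: 116/116 (binding)
cutting: 32/48 (slack 16)
By complementary slackness, a constraint with positive slack has shadow price 0 → cutting, press time.

cutting, press time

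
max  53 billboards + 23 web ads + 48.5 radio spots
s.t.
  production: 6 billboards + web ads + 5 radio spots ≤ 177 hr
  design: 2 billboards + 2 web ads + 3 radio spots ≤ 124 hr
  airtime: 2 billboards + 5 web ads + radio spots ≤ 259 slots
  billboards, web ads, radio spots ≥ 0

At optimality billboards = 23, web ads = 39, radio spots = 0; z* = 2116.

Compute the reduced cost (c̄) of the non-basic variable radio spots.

Binding: production and design. Non-binding: airtime (18 unused).
By complementary slackness, y = 0 for the non-binding constraint.
Dual feasibility on the basic columns requires 6·y_production + 2·y_design = 53, 1·y_production + 2·y_design = 23.
→ y_production = 6 and y_design = 8.5.
Reduced cost of radio spots: c₃ − yᵀa₃ = 48.5 − (6·5 + 8.5·3) = 48.5 − 55.5 = -7.

-7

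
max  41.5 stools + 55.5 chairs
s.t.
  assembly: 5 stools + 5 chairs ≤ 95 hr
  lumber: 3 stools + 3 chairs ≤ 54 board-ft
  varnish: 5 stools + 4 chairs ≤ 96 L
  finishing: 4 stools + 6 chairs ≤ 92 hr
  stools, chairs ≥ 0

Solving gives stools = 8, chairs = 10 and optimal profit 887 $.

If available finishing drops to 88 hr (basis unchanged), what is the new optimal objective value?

Binding: lumber and finishing. Non-binding: assembly (5 unused), varnish (16 unused).
By complementary slackness, y = 0 for the non-binding constraints.
From A_Bᵀ y = c: 3·y_lumber + 4·y_finishing = 41.5; 3·y_lumber + 6·y_finishing = 55.5.
Solving: y_lumber = 4.5, y_finishing = 7.
Δz = y_finishing·Δb = 7 × (-4) = -28, so new z* = 887 − 28 = 859.

859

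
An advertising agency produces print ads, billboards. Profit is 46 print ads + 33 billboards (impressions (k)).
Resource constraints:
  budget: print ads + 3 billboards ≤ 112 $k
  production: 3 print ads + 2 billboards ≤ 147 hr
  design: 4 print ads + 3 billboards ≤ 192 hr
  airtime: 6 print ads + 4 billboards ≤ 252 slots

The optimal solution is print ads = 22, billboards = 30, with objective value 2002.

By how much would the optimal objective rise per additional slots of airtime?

Binding: budget and airtime. Non-binding: production (21 unused), design (14 unused).
By complementary slackness, y = 0 for the non-binding constraints.
From A_Bᵀ y = c: 1·y_budget + 6·y_airtime = 46; 3·y_budget + 4·y_airtime = 33.
Solving: y_budget = 1, y_airtime = 7.5.
Shadow price of airtime = 7.5.

7.5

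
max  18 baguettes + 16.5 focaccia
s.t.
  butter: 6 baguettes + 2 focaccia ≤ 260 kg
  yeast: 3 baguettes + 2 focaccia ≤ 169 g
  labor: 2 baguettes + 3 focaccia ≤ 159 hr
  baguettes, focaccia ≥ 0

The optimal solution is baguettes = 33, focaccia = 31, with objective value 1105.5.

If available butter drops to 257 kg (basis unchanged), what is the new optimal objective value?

Binding: butter and labor. Non-binding: yeast (8 unused).
Slack constraints have shadow price 0 (complementary slackness).
Dual feasibility on the basic columns requires 6·y_butter + 2·y_labor = 18, 2·y_butter + 3·y_labor = 16.5.
Solving: y_butter = 1.5, y_labor = 4.5.
Δz = y_butter·Δb = 1.5 × (-3) = -4.5, so new z* = 1105.5 − 4.5 = 1101.

1101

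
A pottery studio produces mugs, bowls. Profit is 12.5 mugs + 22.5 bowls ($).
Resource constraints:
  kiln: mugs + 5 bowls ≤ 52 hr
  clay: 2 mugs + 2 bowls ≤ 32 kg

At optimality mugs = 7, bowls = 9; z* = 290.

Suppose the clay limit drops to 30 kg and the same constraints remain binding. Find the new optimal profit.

280

Check each constraint at x*: kiln 52/52 (tight); clay 32/32 (tight).
The binding rows give the dual system: 1·y_kiln + 2·y_clay = 12.5 and 5·y_kiln + 2·y_clay = 22.5.
Solving: y_kiln = 2.5, y_clay = 5.
Δz = y_clay·Δb = 5 × (-2) = -10, so new z* = 290 − 10 = 280.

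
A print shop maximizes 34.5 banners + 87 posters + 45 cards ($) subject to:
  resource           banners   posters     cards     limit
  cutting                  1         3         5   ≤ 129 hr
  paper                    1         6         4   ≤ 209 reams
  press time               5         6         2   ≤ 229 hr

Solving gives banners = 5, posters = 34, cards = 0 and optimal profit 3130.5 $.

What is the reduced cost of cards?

At the optimum: cutting uses 107 of 129 (slack = 22); paper uses 209 of 209 (binding); press time uses 229 of 229 (binding).
Slack constraints have shadow price 0 (complementary slackness).
Dual feasibility on the basic columns requires 1·y_paper + 5·y_press time = 34.5, 6·y_paper + 6·y_press time = 87.
Solving: y_paper = 9.5, y_press time = 5.
Reduced cost of cards: c₃ − yᵀa₃ = 45 − (9.5·4 + 5·2) = 45 − 48 = -3.

-3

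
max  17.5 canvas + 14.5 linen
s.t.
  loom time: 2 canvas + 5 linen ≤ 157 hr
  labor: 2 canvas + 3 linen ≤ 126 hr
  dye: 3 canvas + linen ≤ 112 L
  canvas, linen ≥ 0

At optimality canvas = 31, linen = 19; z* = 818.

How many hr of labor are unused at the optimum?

labor used = 2·31 + 3·19 = 119; slack = 126 − 119 = 7.

7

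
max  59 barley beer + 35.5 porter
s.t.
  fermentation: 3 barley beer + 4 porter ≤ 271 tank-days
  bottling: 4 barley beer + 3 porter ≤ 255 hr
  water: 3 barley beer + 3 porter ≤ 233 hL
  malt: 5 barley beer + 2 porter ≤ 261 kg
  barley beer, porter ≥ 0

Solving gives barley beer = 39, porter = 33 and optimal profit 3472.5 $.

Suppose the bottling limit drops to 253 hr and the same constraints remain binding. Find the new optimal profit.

At the optimum: fermentation uses 249 of 271 (slack = 22); bottling uses 255 of 255 (binding); water uses 216 of 233 (slack = 17); malt uses 261 of 261 (binding).
Slack constraints have shadow price 0 (complementary slackness).
The binding rows give the dual system: 4·y_bottling + 5·y_malt = 59 and 3·y_bottling + 2·y_malt = 35.5.
Solving: y_bottling = 8.5, y_malt = 5.
Δz = y_bottling·Δb = 8.5 × (-2) = -17, so new z* = 3472.5 − 17 = 3455.5.

3455.5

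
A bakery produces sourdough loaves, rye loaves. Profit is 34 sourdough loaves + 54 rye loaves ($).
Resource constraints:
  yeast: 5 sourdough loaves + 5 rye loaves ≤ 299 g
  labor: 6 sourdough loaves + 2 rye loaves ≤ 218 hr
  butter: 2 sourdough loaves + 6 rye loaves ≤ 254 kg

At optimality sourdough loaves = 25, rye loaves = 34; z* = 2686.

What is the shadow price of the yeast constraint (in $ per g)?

At the optimum: yeast uses 295 of 299 (slack = 4); labor uses 218 of 218 (binding); butter uses 254 of 254 (binding).
Since yeast is not tight, its dual is 0.
From A_Bᵀ y = c: 6·y_labor + 2·y_butter = 34; 2·y_labor + 6·y_butter = 54.
Solving: y_labor = 3, y_butter = 8.
Shadow price of yeast = 0.

0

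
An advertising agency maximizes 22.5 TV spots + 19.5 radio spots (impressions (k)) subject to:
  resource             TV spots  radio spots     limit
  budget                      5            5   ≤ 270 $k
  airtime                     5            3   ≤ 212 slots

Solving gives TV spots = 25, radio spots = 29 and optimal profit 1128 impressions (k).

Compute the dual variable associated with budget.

Both budget and airtime are binding at x*.
Dual feasibility on the basic columns requires 5·y_budget + 5·y_airtime = 22.5, 5·y_budget + 3·y_airtime = 19.5.
Solving: y_budget = 3, y_airtime = 1.5.
Shadow price of budget = 3.

3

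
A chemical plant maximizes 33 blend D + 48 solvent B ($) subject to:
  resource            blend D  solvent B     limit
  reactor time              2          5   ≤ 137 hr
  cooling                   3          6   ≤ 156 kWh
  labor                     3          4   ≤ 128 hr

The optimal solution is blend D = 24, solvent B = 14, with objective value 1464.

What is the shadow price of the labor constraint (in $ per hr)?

9

At the optimum: reactor time uses 118 of 137 (slack = 19); cooling uses 156 of 156 (binding); labor uses 128 of 128 (binding).
Since reactor time is not tight, its dual is 0.
From A_Bᵀ y = c: 3·y_cooling + 3·y_labor = 33; 6·y_cooling + 4·y_labor = 48.
→ y_cooling = 2 and y_labor = 9.
Shadow price of labor = 9.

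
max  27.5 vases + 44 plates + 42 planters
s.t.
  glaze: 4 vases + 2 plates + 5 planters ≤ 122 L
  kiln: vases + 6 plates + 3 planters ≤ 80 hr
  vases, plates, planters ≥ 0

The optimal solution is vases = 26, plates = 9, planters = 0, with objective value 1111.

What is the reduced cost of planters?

Both glaze and kiln are binding at x*.
The binding rows give the dual system: 4·y_glaze + 1·y_kiln = 27.5 and 2·y_glaze + 6·y_kiln = 44.
→ y_glaze = 5.5 and y_kiln = 5.5.
Reduced cost of planters: c₃ − yᵀa₃ = 42 − (5.5·5 + 5.5·3) = 42 − 44 = -2.

-2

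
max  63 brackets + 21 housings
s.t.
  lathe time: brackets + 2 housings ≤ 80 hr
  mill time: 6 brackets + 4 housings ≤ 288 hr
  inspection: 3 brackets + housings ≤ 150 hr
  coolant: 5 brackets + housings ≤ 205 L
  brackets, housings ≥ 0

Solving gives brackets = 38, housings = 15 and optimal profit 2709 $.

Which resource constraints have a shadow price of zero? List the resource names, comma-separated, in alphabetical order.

lathe time: 68/80 (slack 12)
mill time: 288/288 (binding)
inspection: 129/150 (slack 21)
coolant: 205/205 (binding)
By complementary slackness, a constraint with positive slack has shadow price 0 → inspection, lathe time.

inspection, lathe time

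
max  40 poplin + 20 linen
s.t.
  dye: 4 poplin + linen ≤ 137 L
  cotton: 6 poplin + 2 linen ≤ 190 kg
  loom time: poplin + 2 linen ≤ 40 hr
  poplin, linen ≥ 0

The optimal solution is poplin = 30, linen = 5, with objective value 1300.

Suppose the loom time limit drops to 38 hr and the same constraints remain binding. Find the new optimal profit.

1292

Check each constraint at x*: dye 125/137 (slack 12); cotton 190/190 (tight); loom time 40/40 (tight).
Since dye is not tight, its dual is 0.
Dual feasibility on the basic columns requires 6·y_cotton + 1·y_loom time = 40, 2·y_cotton + 2·y_loom time = 20.
→ y_cotton = 6 and y_loom time = 4.
Δz = y_loom time·Δb = 4 × (-2) = -8, so new z* = 1300 − 8 = 1292.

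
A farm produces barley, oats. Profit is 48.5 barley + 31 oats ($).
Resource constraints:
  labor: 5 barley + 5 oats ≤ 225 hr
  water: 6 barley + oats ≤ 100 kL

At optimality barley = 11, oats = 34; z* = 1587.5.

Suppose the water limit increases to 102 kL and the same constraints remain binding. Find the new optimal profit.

Check each constraint at x*: labor 225/225 (tight); water 100/100 (tight).
From A_Bᵀ y = c: 5·y_labor + 6·y_water = 48.5; 5·y_labor + 1·y_water = 31.
This yields shadow prices y_labor = 5.5, y_water = 3.5.
Δz = y_water·Δb = 3.5 × (2) = 7, so new z* = 1587.5 + 7 = 1594.5.

1594.5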